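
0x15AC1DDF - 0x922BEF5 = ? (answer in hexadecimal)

0xC895EEA

Subtract column by column in base 16:
  F-5 → A
  D-F → E (borrow)
  D-E-1 → E (borrow)
  1-B-1 → 5 (borrow)
  C-2-1 → 9
  A-2 → 8
  5-9 → C (borrow)
  1-0-1 → 0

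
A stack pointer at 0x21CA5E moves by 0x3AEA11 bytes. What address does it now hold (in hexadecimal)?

Add column by column in base 16, right to left:
  E+1 = F
  5+1 = 6
  A+A = 4 carry 1
  C+E+1 = B carry 1
  1+A+1 = C
  2+3 = 5

0x5CB46F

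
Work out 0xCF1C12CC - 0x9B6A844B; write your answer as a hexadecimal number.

0x33B18E81

Subtract column by column in base 16:
  C-B → 1
  C-4 → 8
  2-4 → E (borrow)
  1-8-1 → 8 (borrow)
  C-A-1 → 1
  1-6 → B (borrow)
  F-B-1 → 3
  C-9 → 3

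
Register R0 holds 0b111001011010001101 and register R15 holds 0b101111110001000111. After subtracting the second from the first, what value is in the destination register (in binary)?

Subtract column by column in base 2:
  1-1 → 0
  0-1 → 1 (borrow)
  1-1-1 → 1 (borrow)
  1-0-1 → 0
  0-0 → 0
  0-0 → 0
  0-1 → 1 (borrow)
  1-0-1 → 0
  0-0 → 0
  1-0 → 1
  1-1 → 0
  0-1 → 1 (borrow)
  1-1-1 → 1 (borrow)
  0-1-1 → 0 (borrow)
  0-1-1 → 0 (borrow)
  1-1-1 → 1 (borrow)
  1-0-1 → 0
  1-1 → 0

0b1001101001000110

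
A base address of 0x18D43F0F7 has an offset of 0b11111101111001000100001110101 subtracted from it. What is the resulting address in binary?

0x18D43F0F7 = 0b110001101010000111111000011110111 in binary.
Subtract column by column in base 2:
  1-1 → 0
  1-0 → 1
  1-1 → 0
  0-0 → 0
  1-1 → 0
  1-1 → 0
  1-1 → 0
  1-0 → 1
  0-0 → 0
  0-0 → 0
  0-0 → 0
  0-1 → 1 (borrow)
  1-0-1 → 0
  1-0 → 1
  1-0 → 1
  1-1 → 0
  1-0 → 1
  1-0 → 1
  0-1 → 1 (borrow)
  0-1-1 → 0 (borrow)
  0-1-1 → 0 (borrow)
  0-1-1 → 0 (borrow)
  1-0-1 → 0
  0-1 → 1 (borrow)
  1-1-1 → 1 (borrow)
  0-1-1 → 0 (borrow)
  1-1-1 → 1 (borrow)
  1-1-1 → 1 (borrow)
  0-1-1 → 0 (borrow)
  0-0-1 → 1 (borrow)
  0-0-1 → 1 (borrow)
  1-0-1 → 0
  1-0 → 1

0b101101101100001110110100010000010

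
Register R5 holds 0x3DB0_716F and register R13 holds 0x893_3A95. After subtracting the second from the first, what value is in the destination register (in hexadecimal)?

Subtract column by column in base 16:
  F-5 → A
  6-9 → D (borrow)
  1-A-1 → 6 (borrow)
  7-3-1 → 3
  0-3 → D (borrow)
  B-9-1 → 1
  D-8 → 5
  3-0 → 3

0x351D36DA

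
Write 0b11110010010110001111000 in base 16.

0x792c78

Group the bits into nibbles: 0111 1001 0010 1100 0111 1000 → 792c78.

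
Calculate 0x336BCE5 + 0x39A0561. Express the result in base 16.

0x6D0C246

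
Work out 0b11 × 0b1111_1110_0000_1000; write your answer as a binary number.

0b101111101000011000

Multiply each base-2 digit by 3, carrying:
  0×3 = 0 → write 0
  0×3 = 0 → write 0
  0×3 = 0 → write 0
  1×3 = 3 → write 1 carry 1
  0×3+1 = 1 → write 1
  0×3 = 0 → write 0
  0×3 = 0 → write 0
  0×3 = 0 → write 0
  0×3 = 0 → write 0
  1×3 = 3 → write 1 carry 1
  1×3+1 = 4 → write 0 carry 2
  1×3+2 = 5 → write 1 carry 2
  1×3+2 = 5 → write 1 carry 2
  1×3+2 = 5 → write 1 carry 2
  1×3+2 = 5 → write 1 carry 2
  1×3+2 = 5 → write 1 carry 2
  remaining carry: 10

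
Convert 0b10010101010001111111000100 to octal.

0o225217704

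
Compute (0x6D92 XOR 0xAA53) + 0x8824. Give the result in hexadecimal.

0x14FE5

First 0x6D92 XOR 0xAA53 = 0xC7C1.
Add column by column in base 16, right to left:
  1+4 = 5
  C+2 = E
  7+8 = F
  C+8 = 4 carry 1
  final carry 1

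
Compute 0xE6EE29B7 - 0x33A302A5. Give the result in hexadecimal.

0xB34B2712

Subtract column by column in base 16:
  7-5 → 2
  B-A → 1
  9-2 → 7
  2-0 → 2
  E-3 → B
  E-A → 4
  6-3 → 3
  E-3 → B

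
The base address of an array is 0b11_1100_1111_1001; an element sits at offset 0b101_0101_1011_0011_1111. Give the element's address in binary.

Add column by column in base 2, right to left:
  1+1 = 0 carry 1
  0+1+1 = 0 carry 1
  0+1+1 = 0 carry 1
  1+1+1 = 1 carry 1
  1+1+1 = 1 carry 1
  1+1+1 = 1 carry 1
  1+0+1 = 0 carry 1
  1+0+1 = 0 carry 1
  0+1+1 = 0 carry 1
  0+1+1 = 0 carry 1
  1+0+1 = 0 carry 1
  1+1+1 = 1 carry 1
  1+1+1 = 1 carry 1
  1+0+1 = 0 carry 1
  0+1+1 = 0 carry 1
  0+0+1 = 1
  0+1 = 1
  0+0 = 0
  0+1 = 1

0b1011001100000111000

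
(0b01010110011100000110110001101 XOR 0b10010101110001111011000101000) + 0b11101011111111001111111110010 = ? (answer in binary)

0b110101111101101001101110010111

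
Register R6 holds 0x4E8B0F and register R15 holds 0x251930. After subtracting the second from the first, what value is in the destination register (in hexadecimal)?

0x2971DF

Subtract column by column in base 16:
  F-0 → F
  0-3 → D (borrow)
  B-9-1 → 1
  8-1 → 7
  E-5 → 9
  4-2 → 2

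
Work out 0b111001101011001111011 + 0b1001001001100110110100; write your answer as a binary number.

0b10000010111000000101111

Add column by column in base 2, right to left:
  1+0 = 1
  1+0 = 1
  0+1 = 1
  1+0 = 1
  1+1 = 0 carry 1
  1+1+1 = 1 carry 1
  1+0+1 = 0 carry 1
  0+1+1 = 0 carry 1
  0+1+1 = 0 carry 1
  1+0+1 = 0 carry 1
  1+0+1 = 0 carry 1
  0+1+1 = 0 carry 1
  1+1+1 = 1 carry 1
  0+0+1 = 1
  1+0 = 1
  1+1 = 0 carry 1
  0+0+1 = 1
  0+0 = 0
  1+1 = 0 carry 1
  1+0+1 = 0 carry 1
  1+0+1 = 0 carry 1
  0+1+1 = 0 carry 1
  final carry 1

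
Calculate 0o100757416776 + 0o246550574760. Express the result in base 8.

0o347530213756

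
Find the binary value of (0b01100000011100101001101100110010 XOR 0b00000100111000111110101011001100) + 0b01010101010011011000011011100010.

0b10111001110111101111100011100000

First 0b01100000011100101001101100110010 XOR 0b00000100111000111110101011001100 = 0b01100100100100010111000111111110.
Add column by column in base 2, right to left:
  0+0 = 0
  1+1 = 0 carry 1
  1+0+1 = 0 carry 1
  1+0+1 = 0 carry 1
  1+0+1 = 0 carry 1
  1+1+1 = 1 carry 1
  1+1+1 = 1 carry 1
  1+1+1 = 1 carry 1
  1+0+1 = 0 carry 1
  0+1+1 = 0 carry 1
  0+1+1 = 0 carry 1
  0+0+1 = 1
  1+0 = 1
  1+0 = 1
  1+0 = 1
  0+1 = 1
  1+1 = 0 carry 1
  0+0+1 = 1
  0+1 = 1
  0+1 = 1
  1+0 = 1
  0+0 = 0
  0+1 = 1
  1+0 = 1
  0+1 = 1
  0+0 = 0
  1+1 = 0 carry 1
  0+0+1 = 1
  0+1 = 1
  1+0 = 1
  1+1 = 0 carry 1
  final carry 1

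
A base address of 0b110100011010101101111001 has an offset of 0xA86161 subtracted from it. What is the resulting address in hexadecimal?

0x294A18

0b110100011010101101111001 = 0xD1AB79 in hexadecimal.
Subtract column by column in base 16:
  9-1 → 8
  7-6 → 1
  B-1 → A
  A-6 → 4
  1-8 → 9 (borrow)
  D-A-1 → 2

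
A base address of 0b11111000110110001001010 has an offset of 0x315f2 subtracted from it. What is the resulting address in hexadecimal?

0x795658

0b11111000110110001001010 = 0x7c6c4a in hexadecimal.
Subtract column by column in base 16:
  a-2 → 8
  4-f → 5 (borrow)
  c-5-1 → 6
  6-1 → 5
  c-3 → 9
  7-0 → 7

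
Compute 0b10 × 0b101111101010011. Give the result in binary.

Multiply each base-2 digit by 2, carrying:
  1×2 = 2 → write 0 carry 1
  1×2+1 = 3 → write 1 carry 1
  0×2+1 = 1 → write 1
  0×2 = 0 → write 0
  1×2 = 2 → write 0 carry 1
  0×2+1 = 1 → write 1
  1×2 = 2 → write 0 carry 1
  0×2+1 = 1 → write 1
  1×2 = 2 → write 0 carry 1
  1×2+1 = 3 → write 1 carry 1
  1×2+1 = 3 → write 1 carry 1
  1×2+1 = 3 → write 1 carry 1
  1×2+1 = 3 → write 1 carry 1
  0×2+1 = 1 → write 1
  1×2 = 2 → write 0 carry 1
  remaining carry: 1

0b1011111010100110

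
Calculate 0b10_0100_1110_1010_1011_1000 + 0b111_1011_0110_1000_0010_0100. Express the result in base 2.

Add column by column in base 2, right to left:
  0+0 = 0
  0+0 = 0
  0+1 = 1
  1+0 = 1
  1+0 = 1
  1+1 = 0 carry 1
  0+0+1 = 1
  1+0 = 1
  0+0 = 0
  1+0 = 1
  0+0 = 0
  1+1 = 0 carry 1
  0+0+1 = 1
  1+1 = 0 carry 1
  1+1+1 = 1 carry 1
  1+0+1 = 0 carry 1
  0+1+1 = 0 carry 1
  0+1+1 = 0 carry 1
  1+0+1 = 0 carry 1
  0+1+1 = 0 carry 1
  0+1+1 = 0 carry 1
  1+1+1 = 1 carry 1
  0+1+1 = 0 carry 1
  final carry 1

0b101000000101001011011100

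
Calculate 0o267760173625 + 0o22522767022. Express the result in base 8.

0o312503162647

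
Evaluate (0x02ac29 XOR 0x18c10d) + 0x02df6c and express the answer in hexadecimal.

0x1d4c90

First 0x02ac29 XOR 0x18c10d = 0x1a6d24.
Add column by column in base 16, right to left:
  4+c = 0 carry 1
  2+6+1 = 9
  d+f = c carry 1
  6+d+1 = 4 carry 1
  a+2+1 = d
  1+0 = 1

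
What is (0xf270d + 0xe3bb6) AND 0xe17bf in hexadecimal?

0xc0283

Add column by column in base 16, right to left:
  d+6 = 3 carry 1
  0+b+1 = c
  7+b = 2 carry 1
  2+3+1 = 6
  f+e = d carry 1
  final carry 1
Sum = 0x1d62c3; now AND with 0xe17bf:
  1&0=0, d&e=c, 6&1=0, 2&7=2, c&b=8, 3&f=3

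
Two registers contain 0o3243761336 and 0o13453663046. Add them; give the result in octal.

Add column by column in base 8, right to left:
  6+6 = 4 carry 1
  3+4+1 = 0 carry 1
  3+0+1 = 4
  1+3 = 4
  6+6 = 4 carry 1
  7+6+1 = 6 carry 1
  3+3+1 = 7
  4+5 = 1 carry 1
  2+4+1 = 7
  3+3 = 6
  0+1 = 1

0o16717644404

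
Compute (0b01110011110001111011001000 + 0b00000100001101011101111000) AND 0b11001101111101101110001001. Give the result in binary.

0b1000101111101001000000000

Add column by column in base 2, right to left:
  0+0 = 0
  0+0 = 0
  0+0 = 0
  1+1 = 0 carry 1
  0+1+1 = 0 carry 1
  0+1+1 = 0 carry 1
  1+1+1 = 1 carry 1
  1+0+1 = 0 carry 1
  0+1+1 = 0 carry 1
  1+1+1 = 1 carry 1
  1+1+1 = 1 carry 1
  1+0+1 = 0 carry 1
  1+1+1 = 1 carry 1
  0+0+1 = 1
  0+1 = 1
  0+1 = 1
  1+0 = 1
  1+0 = 1
  1+0 = 1
  1+0 = 1
  0+1 = 1
  0+0 = 0
  1+0 = 1
  1+0 = 1
  1+0 = 1
Sum = 0b1110111111111011001000000; now AND with 0b11001101111101101110001001:
  01110111111111011001000000
& 11001101111101101110001001
= 01000101111101001000000000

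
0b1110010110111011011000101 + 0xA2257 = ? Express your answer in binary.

0b1110101011001100100011100

0xA2257 = 0b10100010001001010111 in binary.
Add column by column in base 2, right to left:
  1+1 = 0 carry 1
  0+1+1 = 0 carry 1
  1+1+1 = 1 carry 1
  0+0+1 = 1
  0+1 = 1
  0+0 = 0
  1+1 = 0 carry 1
  1+0+1 = 0 carry 1
  0+0+1 = 1
  1+1 = 0 carry 1
  1+0+1 = 0 carry 1
  0+0+1 = 1
  1+0 = 1
  1+1 = 0 carry 1
  1+0+1 = 0 carry 1
  0+0+1 = 1
  1+0 = 1
  1+1 = 0 carry 1
  0+0+1 = 1
  1+1 = 0 carry 1
  0+0+1 = 1
  0+0 = 0
  1+0 = 1
  1+0 = 1
  1+0 = 1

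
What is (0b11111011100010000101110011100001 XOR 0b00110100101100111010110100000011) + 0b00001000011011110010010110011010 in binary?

First 0b11111011100010000101110011100001 XOR 0b00110100101100111010110100000011 = 0b11001111001110111111000111100010.
Add column by column in base 2, right to left:
  0+0 = 0
  1+1 = 0 carry 1
  0+0+1 = 1
  0+1 = 1
  0+1 = 1
  1+0 = 1
  1+0 = 1
  1+1 = 0 carry 1
  1+1+1 = 1 carry 1
  0+0+1 = 1
  0+1 = 1
  0+0 = 0
  1+0 = 1
  1+1 = 0 carry 1
  1+0+1 = 0 carry 1
  1+0+1 = 0 carry 1
  1+1+1 = 1 carry 1
  1+1+1 = 1 carry 1
  0+1+1 = 0 carry 1
  1+1+1 = 1 carry 1
  1+0+1 = 0 carry 1
  1+1+1 = 1 carry 1
  0+1+1 = 0 carry 1
  0+0+1 = 1
  1+0 = 1
  1+0 = 1
  1+0 = 1
  1+1 = 0 carry 1
  0+0+1 = 1
  0+0 = 0
  1+0 = 1
  1+0 = 1

0b11010111101010110001011101111100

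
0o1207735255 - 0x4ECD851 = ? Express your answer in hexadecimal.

0x532E25C

0o1207735255 = 0xA1FBAAD in hexadecimal.
Subtract column by column in base 16:
  D-1 → C
  A-5 → 5
  A-8 → 2
  B-D → E (borrow)
  F-C-1 → 2
  1-E → 3 (borrow)
  A-4-1 → 5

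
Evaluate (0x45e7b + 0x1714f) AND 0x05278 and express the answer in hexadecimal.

Add column by column in base 16, right to left:
  b+f = a carry 1
  7+4+1 = c
  e+1 = f
  5+7 = c
  4+1 = 5
Sum = 0x5cfca; now AND with 0x05278:
  5&0=0, c&5=4, f&2=2, c&7=4, a&8=8

0x4248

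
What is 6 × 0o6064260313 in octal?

0o44472042302

Multiply each base-8 digit by 6, carrying:
  3×6 = 18 → write 2 carry 2
  1×6+2 = 8 → write 0 carry 1
  3×6+1 = 19 → write 3 carry 2
  0×6+2 = 2 → write 2
  6×6 = 36 → write 4 carry 4
  2×6+4 = 16 → write 0 carry 2
  4×6+2 = 26 → write 2 carry 3
  6×6+3 = 39 → write 7 carry 4
  0×6+4 = 4 → write 4
  6×6 = 36 → write 4 carry 4
  remaining carry: 4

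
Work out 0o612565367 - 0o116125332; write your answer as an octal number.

0o474440035

Subtract column by column in base 8:
  7-2 → 5
  6-3 → 3
  3-3 → 0
  5-5 → 0
  6-2 → 4
  5-1 → 4
  2-6 → 4 (borrow)
  1-1-1 → 7 (borrow)
  6-1-1 → 4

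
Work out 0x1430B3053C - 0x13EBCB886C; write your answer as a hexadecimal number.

0x44E77CD0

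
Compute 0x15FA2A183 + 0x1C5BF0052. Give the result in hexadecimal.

Add column by column in base 16, right to left:
  3+2 = 5
  8+5 = D
  1+0 = 1
  A+0 = A
  2+F = 1 carry 1
  A+B+1 = 6 carry 1
  F+5+1 = 5 carry 1
  5+C+1 = 2 carry 1
  1+1+1 = 3

0x32561A1D5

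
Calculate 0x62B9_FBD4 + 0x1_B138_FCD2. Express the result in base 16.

Add column by column in base 16, right to left:
  4+2 = 6
  D+D = A carry 1
  B+C+1 = 8 carry 1
  F+F+1 = F carry 1
  9+8+1 = 2 carry 1
  B+3+1 = F
  2+1 = 3
  6+B = 1 carry 1
  0+1+1 = 2

0x213F2F8A6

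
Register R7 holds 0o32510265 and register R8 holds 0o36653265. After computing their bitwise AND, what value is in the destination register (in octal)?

0o32410265

AND each oct digit independently (no carries):
  3&3=3, 2&6=2, 5&6=4, 1&5=1, 0&3=0, 2&2=2, 6&6=6, 5&5=5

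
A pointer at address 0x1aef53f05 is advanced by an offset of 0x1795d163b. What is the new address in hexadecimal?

0x328525540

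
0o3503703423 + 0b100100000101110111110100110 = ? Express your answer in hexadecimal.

0x219276B9

0o3503703423 = 0x1D0F8713 in hexadecimal.
0b100100000101110111110100110 = 0x482EFA6 in hexadecimal.
Add column by column in base 16, right to left:
  3+6 = 9
  1+A = B
  7+F = 6 carry 1
  8+E+1 = 7 carry 1
  F+2+1 = 2 carry 1
  0+8+1 = 9
  D+4 = 1 carry 1
  1+0+1 = 2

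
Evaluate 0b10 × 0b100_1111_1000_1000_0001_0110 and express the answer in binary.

0b100111110001000000101100

Multiply each base-2 digit by 2, carrying:
  0×2 = 0 → write 0
  1×2 = 2 → write 0 carry 1
  1×2+1 = 3 → write 1 carry 1
  0×2+1 = 1 → write 1
  1×2 = 2 → write 0 carry 1
  0×2+1 = 1 → write 1
  0×2 = 0 → write 0
  0×2 = 0 → write 0
  0×2 = 0 → write 0
  0×2 = 0 → write 0
  0×2 = 0 → write 0
  1×2 = 2 → write 0 carry 1
  0×2+1 = 1 → write 1
  0×2 = 0 → write 0
  0×2 = 0 → write 0
  1×2 = 2 → write 0 carry 1
  1×2+1 = 3 → write 1 carry 1
  1×2+1 = 3 → write 1 carry 1
  1×2+1 = 3 → write 1 carry 1
  1×2+1 = 3 → write 1 carry 1
  0×2+1 = 1 → write 1
  0×2 = 0 → write 0
  1×2 = 2 → write 0 carry 1
  remaining carry: 1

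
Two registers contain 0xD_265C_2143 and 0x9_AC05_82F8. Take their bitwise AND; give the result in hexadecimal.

AND each hex digit independently (no carries):
  D&9=9, 2&A=2, 6&C=4, 5&0=0, C&5=4, 2&8=0, 1&2=0, 4&F=4, 3&8=0

0x924040040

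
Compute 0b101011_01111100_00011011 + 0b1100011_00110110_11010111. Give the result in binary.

0b100011101011001011110010

Add column by column in base 2, right to left:
  1+1 = 0 carry 1
  1+1+1 = 1 carry 1
  0+1+1 = 0 carry 1
  1+0+1 = 0 carry 1
  1+1+1 = 1 carry 1
  0+0+1 = 1
  0+1 = 1
  0+1 = 1
  0+0 = 0
  0+1 = 1
  1+1 = 0 carry 1
  1+0+1 = 0 carry 1
  1+1+1 = 1 carry 1
  1+1+1 = 1 carry 1
  1+0+1 = 0 carry 1
  0+0+1 = 1
  1+1 = 0 carry 1
  1+1+1 = 1 carry 1
  0+0+1 = 1
  1+0 = 1
  0+0 = 0
  1+1 = 0 carry 1
  0+1+1 = 0 carry 1
  final carry 1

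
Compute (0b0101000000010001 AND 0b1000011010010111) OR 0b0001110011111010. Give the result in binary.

0b1110011111011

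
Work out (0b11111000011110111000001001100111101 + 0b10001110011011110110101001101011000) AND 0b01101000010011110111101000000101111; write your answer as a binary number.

0b10010100110100000000000101

Add column by column in base 2, right to left:
  1+0 = 1
  0+0 = 0
  1+0 = 1
  1+1 = 0 carry 1
  1+1+1 = 1 carry 1
  1+0+1 = 0 carry 1
  0+1+1 = 0 carry 1
  0+0+1 = 1
  1+1 = 0 carry 1
  1+1+1 = 1 carry 1
  0+0+1 = 1
  0+0 = 0
  1+1 = 0 carry 1
  0+0+1 = 1
  0+1 = 1
  0+0 = 0
  0+1 = 1
  0+1 = 1
  1+0 = 1
  1+1 = 0 carry 1
  1+1+1 = 1 carry 1
  0+1+1 = 0 carry 1
  1+1+1 = 1 carry 1
  1+0+1 = 0 carry 1
  1+1+1 = 1 carry 1
  1+1+1 = 1 carry 1
  0+0+1 = 1
  0+0 = 0
  0+1 = 1
  0+1 = 1
  1+1 = 0 carry 1
  1+0+1 = 0 carry 1
  1+0+1 = 0 carry 1
  1+0+1 = 0 carry 1
  1+1+1 = 1 carry 1
  final carry 1
Sum = 0b110000110111010101110110011010010101; now AND with 0b01101000010011110111101000000101111:
  110000110111010101110110011010010101
& 001101000010011110111101000000101111
= 000000000010010100110100000000000101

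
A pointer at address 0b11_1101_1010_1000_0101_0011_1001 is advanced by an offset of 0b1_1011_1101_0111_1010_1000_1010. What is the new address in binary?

Add column by column in base 2, right to left:
  1+0 = 1
  0+1 = 1
  0+0 = 0
  1+1 = 0 carry 1
  1+0+1 = 0 carry 1
  1+0+1 = 0 carry 1
  0+0+1 = 1
  0+1 = 1
  1+0 = 1
  0+1 = 1
  1+0 = 1
  0+1 = 1
  0+1 = 1
  0+1 = 1
  0+1 = 1
  1+0 = 1
  0+1 = 1
  1+0 = 1
  0+1 = 1
  1+1 = 0 carry 1
  1+1+1 = 1 carry 1
  0+1+1 = 0 carry 1
  1+0+1 = 0 carry 1
  1+1+1 = 1 carry 1
  1+1+1 = 1 carry 1
  1+0+1 = 0 carry 1
  final carry 1

0b101100101111111111111000011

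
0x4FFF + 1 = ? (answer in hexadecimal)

0x5000

The trailing 3 digits are F (max in base 16), so adding 1 cascades: they roll to 0 and the next digit up increments.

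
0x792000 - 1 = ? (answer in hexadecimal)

0x791fff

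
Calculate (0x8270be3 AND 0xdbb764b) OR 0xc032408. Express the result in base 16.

0x8270be3 AND 0xdbb764b = 0x8230243.
Then OR with 0xc032408.

0xc23264b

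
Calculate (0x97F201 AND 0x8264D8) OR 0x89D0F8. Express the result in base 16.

0x8BF0F8

0x97F201 AND 0x8264D8 = 0x826000.
Then OR with 0x89D0F8.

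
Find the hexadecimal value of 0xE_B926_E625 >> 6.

0x3AE49B98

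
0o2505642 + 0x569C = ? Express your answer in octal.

0x569C = 0o53234 in octal.
Add column by column in base 8, right to left:
  2+4 = 6
  4+3 = 7
  6+2 = 0 carry 1
  5+3+1 = 1 carry 1
  0+5+1 = 6
  5+0 = 5
  2+0 = 2

0o2561076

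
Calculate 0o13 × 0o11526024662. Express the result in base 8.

Multiply each base-8 digit by 11, carrying:
  2×11 = 22 → write 6 carry 2
  6×11+2 = 68 → write 4 carry 8
  6×11+8 = 74 → write 2 carry 9
  4×11+9 = 53 → write 5 carry 6
  2×11+6 = 28 → write 4 carry 3
  0×11+3 = 3 → write 3
  6×11 = 66 → write 2 carry 8
  2×11+8 = 30 → write 6 carry 3
  5×11+3 = 58 → write 2 carry 7
  1×11+7 = 18 → write 2 carry 2
  1×11+2 = 13 → write 5 carry 1
  remaining carry: 1

0o152262345246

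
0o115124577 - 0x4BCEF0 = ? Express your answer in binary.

0b111010001101101010001111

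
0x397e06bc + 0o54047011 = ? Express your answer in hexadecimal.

0o54047011 = 0xb04e09 in hexadecimal.
Add column by column in base 16, right to left:
  c+9 = 5 carry 1
  b+0+1 = c
  6+e = 4 carry 1
  0+4+1 = 5
  e+0 = e
  7+b = 2 carry 1
  9+0+1 = a
  3+0 = 3

0x3a2e54c5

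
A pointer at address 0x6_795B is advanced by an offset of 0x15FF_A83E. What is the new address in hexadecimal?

0x16062199

Add column by column in base 16, right to left:
  B+E = 9 carry 1
  5+3+1 = 9
  9+8 = 1 carry 1
  7+A+1 = 2 carry 1
  6+F+1 = 6 carry 1
  0+F+1 = 0 carry 1
  0+5+1 = 6
  0+1 = 1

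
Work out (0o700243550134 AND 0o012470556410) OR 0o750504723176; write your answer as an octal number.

0o700243550134 AND 0o012470556410 = 0o000040550010.
Then OR with 0o750504723176.

0o750544773176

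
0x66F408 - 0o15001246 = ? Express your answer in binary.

0x66F408 = 0b11001101111010000001000 in binary.
0o15001246 = 0b1101000000001010100110 in binary.
Subtract column by column in base 2:
  0-0 → 0
  0-1 → 1 (borrow)
  0-1-1 → 0 (borrow)
  1-0-1 → 0
  0-0 → 0
  0-1 → 1 (borrow)
  0-0-1 → 1 (borrow)
  0-1-1 → 0 (borrow)
  0-0-1 → 1 (borrow)
  0-1-1 → 0 (borrow)
  1-0-1 → 0
  0-0 → 0
  1-0 → 1
  1-0 → 1
  1-0 → 1
  1-0 → 1
  0-0 → 0
  1-0 → 1
  1-1 → 0
  0-0 → 0
  0-1 → 1 (borrow)
  1-1-1 → 1 (borrow)
  1-0-1 → 0

0b1100101111000101100010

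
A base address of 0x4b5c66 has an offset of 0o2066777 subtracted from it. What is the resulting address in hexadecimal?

0x42ee67

0o2066777 = 0x86dff in hexadecimal.
Subtract column by column in base 16:
  6-f → 7 (borrow)
  6-f-1 → 6 (borrow)
  c-d-1 → e (borrow)
  5-6-1 → e (borrow)
  b-8-1 → 2
  4-0 → 4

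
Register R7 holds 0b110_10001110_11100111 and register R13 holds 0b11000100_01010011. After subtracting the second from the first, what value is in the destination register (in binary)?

Subtract column by column in base 2:
  1-1 → 0
  1-1 → 0
  1-0 → 1
  0-0 → 0
  0-1 → 1 (borrow)
  1-0-1 → 0
  1-1 → 0
  1-0 → 1
  0-0 → 0
  1-0 → 1
  1-1 → 0
  1-0 → 1
  0-0 → 0
  0-0 → 0
  0-1 → 1 (borrow)
  1-1-1 → 1 (borrow)
  0-0-1 → 1 (borrow)
  1-0-1 → 0
  1-0 → 1

0b1011100101010010100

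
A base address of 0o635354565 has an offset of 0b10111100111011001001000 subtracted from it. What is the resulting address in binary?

0o635354565 = 0b110011101011101100101110101 in binary.
Subtract column by column in base 2:
  1-0 → 1
  0-0 → 0
  1-0 → 1
  0-1 → 1 (borrow)
  1-0-1 → 0
  1-0 → 1
  1-1 → 0
  0-0 → 0
  1-0 → 1
  0-1 → 1 (borrow)
  0-1-1 → 0 (borrow)
  1-0-1 → 0
  1-1 → 0
  0-1 → 1 (borrow)
  1-1-1 → 1 (borrow)
  1-0-1 → 0
  1-0 → 1
  0-1 → 1 (borrow)
  1-1-1 → 1 (borrow)
  0-1-1 → 0 (borrow)
  1-1-1 → 1 (borrow)
  1-0-1 → 0
  1-1 → 0
  0-0 → 0
  0-0 → 0
  1-0 → 1
  1-0 → 1

0b110000101110110001100101101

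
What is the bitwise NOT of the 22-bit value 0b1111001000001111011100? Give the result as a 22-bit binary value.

Invert each bit: 1111001000001111011100 → 0000110111110000100011.

0b0000110111110000100011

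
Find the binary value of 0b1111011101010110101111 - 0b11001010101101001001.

0b1100010010101001100110

Subtract column by column in base 2:
  1-1 → 0
  1-0 → 1
  1-0 → 1
  1-1 → 0
  0-0 → 0
  1-0 → 1
  0-1 → 1 (borrow)
  1-0-1 → 0
  1-1 → 0
  0-1 → 1 (borrow)
  1-0-1 → 0
  0-1 → 1 (borrow)
  1-0-1 → 0
  0-1 → 1 (borrow)
  1-0-1 → 0
  1-1 → 0
  1-0 → 1
  0-0 → 0
  1-1 → 0
  1-1 → 0
  1-0 → 1
  1-0 → 1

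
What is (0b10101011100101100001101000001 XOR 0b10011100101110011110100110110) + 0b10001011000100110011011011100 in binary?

First 0b10101011100101100001101000001 XOR 0b10011100101110011110100110110 = 0b00110111001011111111001110111.
Add column by column in base 2, right to left:
  1+0 = 1
  1+0 = 1
  1+1 = 0 carry 1
  0+1+1 = 0 carry 1
  1+1+1 = 1 carry 1
  1+0+1 = 0 carry 1
  1+1+1 = 1 carry 1
  0+1+1 = 0 carry 1
  0+0+1 = 1
  1+1 = 0 carry 1
  1+1+1 = 1 carry 1
  1+0+1 = 0 carry 1
  1+0+1 = 0 carry 1
  1+1+1 = 1 carry 1
  1+1+1 = 1 carry 1
  1+0+1 = 0 carry 1
  1+0+1 = 0 carry 1
  0+1+1 = 0 carry 1
  1+0+1 = 0 carry 1
  0+0+1 = 1
  0+0 = 0
  1+1 = 0 carry 1
  1+1+1 = 1 carry 1
  1+0+1 = 0 carry 1
  0+1+1 = 0 carry 1
  1+0+1 = 0 carry 1
  1+0+1 = 0 carry 1
  0+0+1 = 1
  0+1 = 1

0b11000010010000110010101010011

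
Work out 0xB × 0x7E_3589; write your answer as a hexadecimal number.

0x56C4CE3

Multiply each base-16 digit by 11, carrying:
  9×11 = 99 → write 3 carry 6
  8×11+6 = 94 → write E carry 5
  5×11+5 = 60 → write C carry 3
  3×11+3 = 36 → write 4 carry 2
  E×11+2 = 156 → write C carry 9
  7×11+9 = 86 → write 6 carry 5
  remaining carry: 5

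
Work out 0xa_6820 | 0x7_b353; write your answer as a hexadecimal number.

OR each hex digit independently (no carries):
  a|7=f, 6|b=f, 8|3=b, 2|5=7, 0|3=3

0xffb73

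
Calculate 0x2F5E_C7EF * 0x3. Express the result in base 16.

0x8E1C57CD

Multiply each base-16 digit by 3, carrying:
  F×3 = 45 → write D carry 2
  E×3+2 = 44 → write C carry 2
  7×3+2 = 23 → write 7 carry 1
  C×3+1 = 37 → write 5 carry 2
  E×3+2 = 44 → write C carry 2
  5×3+2 = 17 → write 1 carry 1
  F×3+1 = 46 → write E carry 2
  2×3+2 = 8 → write 8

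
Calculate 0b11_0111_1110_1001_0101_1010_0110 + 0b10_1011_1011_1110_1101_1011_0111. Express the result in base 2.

0b110001110101000001101011101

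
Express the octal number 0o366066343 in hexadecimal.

Each octal digit is 3 bits: 3=011 6=110 6=110 0=000 6=110 6=110 3=011 4=100 3=011.
Group the bits into nibbles: 0011 1101 1000 0110 1100 1110 0011 → 3D86CE3.

0x3D86CE3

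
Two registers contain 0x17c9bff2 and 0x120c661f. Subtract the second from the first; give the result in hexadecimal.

Subtract column by column in base 16:
  2-f → 3 (borrow)
  f-1-1 → d
  f-6 → 9
  b-6 → 5
  9-c → d (borrow)
  c-0-1 → b
  7-2 → 5
  1-1 → 0

0x5bd59d3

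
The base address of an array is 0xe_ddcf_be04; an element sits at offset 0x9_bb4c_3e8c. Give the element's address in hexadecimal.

Add column by column in base 16, right to left:
  4+c = 0 carry 1
  0+8+1 = 9
  e+e = c carry 1
  b+3+1 = f
  f+c = b carry 1
  c+4+1 = 1 carry 1
  d+b+1 = 9 carry 1
  d+b+1 = 9 carry 1
  e+9+1 = 8 carry 1
  final carry 1

0x18991bfc90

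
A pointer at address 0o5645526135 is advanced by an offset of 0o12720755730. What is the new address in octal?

Add column by column in base 8, right to left:
  5+0 = 5
  3+3 = 6
  1+7 = 0 carry 1
  6+5+1 = 4 carry 1
  2+5+1 = 0 carry 1
  5+7+1 = 5 carry 1
  5+0+1 = 6
  4+2 = 6
  6+7 = 5 carry 1
  5+2+1 = 0 carry 1
  0+1+1 = 2

0o20566504065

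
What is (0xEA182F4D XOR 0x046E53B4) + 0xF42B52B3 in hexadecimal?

0x1E2A1CFAC

First 0xEA182F4D XOR 0x046E53B4 = 0xEE767CF9.
Add column by column in base 16, right to left:
  9+3 = C
  F+B = A carry 1
  C+2+1 = F
  7+5 = C
  6+B = 1 carry 1
  7+2+1 = A
  E+4 = 2 carry 1
  E+F+1 = E carry 1
  final carry 1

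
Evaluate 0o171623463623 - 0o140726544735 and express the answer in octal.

Subtract column by column in base 8:
  3-5 → 6 (borrow)
  2-3-1 → 6 (borrow)
  6-7-1 → 6 (borrow)
  3-4-1 → 6 (borrow)
  6-4-1 → 1
  4-5 → 7 (borrow)
  3-6-1 → 4 (borrow)
  2-2-1 → 7 (borrow)
  6-7-1 → 6 (borrow)
  1-0-1 → 0
  7-4 → 3
  1-1 → 0

0o30674716666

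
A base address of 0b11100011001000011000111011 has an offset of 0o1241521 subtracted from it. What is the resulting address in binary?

0o1241521 = 0b1010100001101010001 in binary.
Subtract column by column in base 2:
  1-1 → 0
  1-0 → 1
  0-0 → 0
  1-0 → 1
  1-1 → 0
  1-0 → 1
  0-1 → 1 (borrow)
  0-0-1 → 1 (borrow)
  0-1-1 → 0 (borrow)
  1-1-1 → 1 (borrow)
  1-0-1 → 0
  0-0 → 0
  0-0 → 0
  0-0 → 0
  0-1 → 1 (borrow)
  1-0-1 → 0
  0-1 → 1 (borrow)
  0-0-1 → 1 (borrow)
  1-1-1 → 1 (borrow)
  1-0-1 → 0
  0-0 → 0
  0-0 → 0
  0-0 → 0
  1-0 → 1
  1-0 → 1
  1-0 → 1

0b11100001110100001011101010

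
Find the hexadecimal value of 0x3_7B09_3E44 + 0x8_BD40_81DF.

0xC3849C023

Add column by column in base 16, right to left:
  4+F = 3 carry 1
  4+D+1 = 2 carry 1
  E+1+1 = 0 carry 1
  3+8+1 = C
  9+0 = 9
  0+4 = 4
  B+D = 8 carry 1
  7+B+1 = 3 carry 1
  3+8+1 = C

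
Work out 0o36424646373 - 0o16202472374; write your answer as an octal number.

0o20222153777

Subtract column by column in base 8:
  3-4 → 7 (borrow)
  7-7-1 → 7 (borrow)
  3-3-1 → 7 (borrow)
  6-2-1 → 3
  4-7 → 5 (borrow)
  6-4-1 → 1
  4-2 → 2
  2-0 → 2
  4-2 → 2
  6-6 → 0
  3-1 → 2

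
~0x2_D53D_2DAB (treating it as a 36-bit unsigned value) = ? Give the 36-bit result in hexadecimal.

Each hex digit d becomes F−d:
  2→D, D→2, 5→A, 3→C, D→2, 2→D, D→2, A→5, B→4

0xD2AC2D254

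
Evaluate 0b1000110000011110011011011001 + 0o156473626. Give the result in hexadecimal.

0b1000110000011110011011011001 = 0x8c1e6d9 in hexadecimal.
0o156473626 = 0x1ba7796 in hexadecimal.
Add column by column in base 16, right to left:
  9+6 = f
  d+9 = 6 carry 1
  6+7+1 = e
  e+7 = 5 carry 1
  1+a+1 = c
  c+b = 7 carry 1
  8+1+1 = a

0xa7c5e6f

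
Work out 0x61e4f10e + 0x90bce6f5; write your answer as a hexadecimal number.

Add column by column in base 16, right to left:
  e+5 = 3 carry 1
  0+f+1 = 0 carry 1
  1+6+1 = 8
  f+e = d carry 1
  4+c+1 = 1 carry 1
  e+b+1 = a carry 1
  1+0+1 = 2
  6+9 = f

0xf2a1d803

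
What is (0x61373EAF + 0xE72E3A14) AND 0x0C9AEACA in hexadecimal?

Add column by column in base 16, right to left:
  F+4 = 3 carry 1
  A+1+1 = C
  E+A = 8 carry 1
  3+3+1 = 7
  7+E = 5 carry 1
  3+2+1 = 6
  1+7 = 8
  6+E = 4 carry 1
  final carry 1
Sum = 0x1486578C3; now AND with 0x0C9AEACA:
  1&0=0, 4&0=0, 8&C=8, 6&9=0, 5&A=0, 7&E=6, 8&A=8, C&C=C, 3&A=2

0x80068C2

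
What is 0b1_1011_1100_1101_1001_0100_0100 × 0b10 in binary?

0b11011110011011001010001000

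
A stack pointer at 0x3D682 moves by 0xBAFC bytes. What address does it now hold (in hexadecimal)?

Add column by column in base 16, right to left:
  2+C = E
  8+F = 7 carry 1
  6+A+1 = 1 carry 1
  D+B+1 = 9 carry 1
  3+0+1 = 4

0x4917E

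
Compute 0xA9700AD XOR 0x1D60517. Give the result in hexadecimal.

XOR each hex digit independently (no carries):
  A^1=B, 9^D=4, 7^6=1, 0^0=0, 0^5=5, A^1=B, D^7=A

0xB4105BA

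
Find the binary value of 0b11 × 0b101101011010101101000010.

0b10001000010000000111000110

Multiply each base-2 digit by 3, carrying:
  0×3 = 0 → write 0
  1×3 = 3 → write 1 carry 1
  0×3+1 = 1 → write 1
  0×3 = 0 → write 0
  0×3 = 0 → write 0
  0×3 = 0 → write 0
  1×3 = 3 → write 1 carry 1
  0×3+1 = 1 → write 1
  1×3 = 3 → write 1 carry 1
  1×3+1 = 4 → write 0 carry 2
  0×3+2 = 2 → write 0 carry 1
  1×3+1 = 4 → write 0 carry 2
  0×3+2 = 2 → write 0 carry 1
  1×3+1 = 4 → write 0 carry 2
  0×3+2 = 2 → write 0 carry 1
  1×3+1 = 4 → write 0 carry 2
  1×3+2 = 5 → write 1 carry 2
  0×3+2 = 2 → write 0 carry 1
  1×3+1 = 4 → write 0 carry 2
  0×3+2 = 2 → write 0 carry 1
  1×3+1 = 4 → write 0 carry 2
  1×3+2 = 5 → write 1 carry 2
  0×3+2 = 2 → write 0 carry 1
  1×3+1 = 4 → write 0 carry 2
  remaining carry: 10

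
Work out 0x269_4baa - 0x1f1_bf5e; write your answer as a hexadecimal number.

Subtract column by column in base 16:
  a-e → c (borrow)
  a-5-1 → 4
  b-f → c (borrow)
  4-b-1 → 8 (borrow)
  9-1-1 → 7
  6-f → 7 (borrow)
  2-1-1 → 0

0x778c4c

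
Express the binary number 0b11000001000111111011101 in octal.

Group the bits in threes: 011 000 001 000 111 111 011 101 → 30107735.

0o30107735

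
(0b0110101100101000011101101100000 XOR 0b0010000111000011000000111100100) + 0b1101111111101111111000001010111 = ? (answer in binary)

0b10010101011011011010101011011011

First 0b0110101100101000011101101100000 XOR 0b0010000111000011000000111100100 = 0b0100101011101011011101010000100.
Add column by column in base 2, right to left:
  0+1 = 1
  0+1 = 1
  1+1 = 0 carry 1
  0+0+1 = 1
  0+1 = 1
  0+0 = 0
  0+1 = 1
  1+0 = 1
  0+0 = 0
  1+0 = 1
  0+0 = 0
  1+0 = 1
  1+1 = 0 carry 1
  1+1+1 = 1 carry 1
  0+1+1 = 0 carry 1
  1+1+1 = 1 carry 1
  1+1+1 = 1 carry 1
  0+1+1 = 0 carry 1
  1+1+1 = 1 carry 1
  0+0+1 = 1
  1+1 = 0 carry 1
  1+1+1 = 1 carry 1
  1+1+1 = 1 carry 1
  0+1+1 = 0 carry 1
  1+1+1 = 1 carry 1
  0+1+1 = 0 carry 1
  1+1+1 = 1 carry 1
  0+1+1 = 0 carry 1
  0+0+1 = 1
  1+1 = 0 carry 1
  0+1+1 = 0 carry 1
  final carry 1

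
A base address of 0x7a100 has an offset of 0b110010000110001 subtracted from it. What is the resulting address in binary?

0x7a100 = 0b1111010000100000000 in binary.
Subtract column by column in base 2:
  0-1 → 1 (borrow)
  0-0-1 → 1 (borrow)
  0-0-1 → 1 (borrow)
  0-0-1 → 1 (borrow)
  0-1-1 → 0 (borrow)
  0-1-1 → 0 (borrow)
  0-0-1 → 1 (borrow)
  0-0-1 → 1 (borrow)
  1-0-1 → 0
  0-0 → 0
  0-1 → 1 (borrow)
  0-0-1 → 1 (borrow)
  0-0-1 → 1 (borrow)
  1-1-1 → 1 (borrow)
  0-1-1 → 0 (borrow)
  1-0-1 → 0
  1-0 → 1
  1-0 → 1
  1-0 → 1

0b1110011110011001111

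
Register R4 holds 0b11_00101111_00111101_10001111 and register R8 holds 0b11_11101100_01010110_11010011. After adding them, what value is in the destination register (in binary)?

0b111000110111001010001100010

Add column by column in base 2, right to left:
  1+1 = 0 carry 1
  1+1+1 = 1 carry 1
  1+0+1 = 0 carry 1
  1+0+1 = 0 carry 1
  0+1+1 = 0 carry 1
  0+0+1 = 1
  0+1 = 1
  1+1 = 0 carry 1
  1+0+1 = 0 carry 1
  0+1+1 = 0 carry 1
  1+1+1 = 1 carry 1
  1+0+1 = 0 carry 1
  1+1+1 = 1 carry 1
  1+0+1 = 0 carry 1
  0+1+1 = 0 carry 1
  0+0+1 = 1
  1+0 = 1
  1+0 = 1
  1+1 = 0 carry 1
  1+1+1 = 1 carry 1
  0+0+1 = 1
  1+1 = 0 carry 1
  0+1+1 = 0 carry 1
  0+1+1 = 0 carry 1
  1+1+1 = 1 carry 1
  1+1+1 = 1 carry 1
  final carry 1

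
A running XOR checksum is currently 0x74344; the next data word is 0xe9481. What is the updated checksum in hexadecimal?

0x9d7c5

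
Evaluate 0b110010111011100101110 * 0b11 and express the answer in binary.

Multiply each base-2 digit by 3, carrying:
  0×3 = 0 → write 0
  1×3 = 3 → write 1 carry 1
  1×3+1 = 4 → write 0 carry 2
  1×3+2 = 5 → write 1 carry 2
  0×3+2 = 2 → write 0 carry 1
  1×3+1 = 4 → write 0 carry 2
  0×3+2 = 2 → write 0 carry 1
  0×3+1 = 1 → write 1
  1×3 = 3 → write 1 carry 1
  1×3+1 = 4 → write 0 carry 2
  1×3+2 = 5 → write 1 carry 2
  0×3+2 = 2 → write 0 carry 1
  1×3+1 = 4 → write 0 carry 2
  1×3+2 = 5 → write 1 carry 2
  1×3+2 = 5 → write 1 carry 2
  0×3+2 = 2 → write 0 carry 1
  1×3+1 = 4 → write 0 carry 2
  0×3+2 = 2 → write 0 carry 1
  0×3+1 = 1 → write 1
  1×3 = 3 → write 1 carry 1
  1×3+1 = 4 → write 0 carry 2
  remaining carry: 10

0b10011000110010110001010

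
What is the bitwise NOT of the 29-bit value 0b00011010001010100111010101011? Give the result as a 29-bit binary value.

Invert each bit: 00011010001010100111010101011 → 11100101110101011000101010100.

0b11100101110101011000101010100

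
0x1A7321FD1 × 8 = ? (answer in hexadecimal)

0xD3990FE88

Multiply each base-16 digit by 8, carrying:
  1×8 = 8 → write 8
  D×8 = 104 → write 8 carry 6
  F×8+6 = 126 → write E carry 7
  1×8+7 = 15 → write F
  2×8 = 16 → write 0 carry 1
  3×8+1 = 25 → write 9 carry 1
  7×8+1 = 57 → write 9 carry 3
  A×8+3 = 83 → write 3 carry 5
  1×8+5 = 13 → write D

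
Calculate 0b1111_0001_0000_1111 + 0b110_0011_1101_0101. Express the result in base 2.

0b10101010011100100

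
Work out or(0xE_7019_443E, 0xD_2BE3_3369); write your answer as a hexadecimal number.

OR each hex digit independently (no carries):
  E|D=F, 7|2=7, 0|B=B, 1|E=F, 9|3=B, 4|3=7, 4|3=7, 3|6=7, E|9=F

0xF7BFB777F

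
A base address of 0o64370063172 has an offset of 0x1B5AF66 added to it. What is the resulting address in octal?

0o64545412740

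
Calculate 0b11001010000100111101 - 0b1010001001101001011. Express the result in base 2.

0b1111000110111110010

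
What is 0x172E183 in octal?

0o134560603

Expand each hex digit to 4 bits: 1=0001 7=0111 2=0010 E=1110 1=0001 8=1000 3=0011.
Group the bits in threes: 001 011 100 101 110 000 110 000 011 → 134560603.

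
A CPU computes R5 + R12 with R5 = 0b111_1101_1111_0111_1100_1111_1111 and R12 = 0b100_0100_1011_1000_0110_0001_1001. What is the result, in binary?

0b1100001010110000001100011000

Add column by column in base 2, right to left:
  1+1 = 0 carry 1
  1+0+1 = 0 carry 1
  1+0+1 = 0 carry 1
  1+1+1 = 1 carry 1
  1+1+1 = 1 carry 1
  1+0+1 = 0 carry 1
  1+0+1 = 0 carry 1
  1+0+1 = 0 carry 1
  0+0+1 = 1
  0+1 = 1
  1+1 = 0 carry 1
  1+0+1 = 0 carry 1
  1+0+1 = 0 carry 1
  1+0+1 = 0 carry 1
  1+0+1 = 0 carry 1
  0+1+1 = 0 carry 1
  1+1+1 = 1 carry 1
  1+1+1 = 1 carry 1
  1+0+1 = 0 carry 1
  1+1+1 = 1 carry 1
  1+0+1 = 0 carry 1
  0+0+1 = 1
  1+1 = 0 carry 1
  1+0+1 = 0 carry 1
  1+0+1 = 0 carry 1
  1+0+1 = 0 carry 1
  1+1+1 = 1 carry 1
  final carry 1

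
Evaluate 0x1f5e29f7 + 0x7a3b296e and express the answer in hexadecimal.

Add column by column in base 16, right to left:
  7+e = 5 carry 1
  f+6+1 = 6 carry 1
  9+9+1 = 3 carry 1
  2+2+1 = 5
  e+b = 9 carry 1
  5+3+1 = 9
  f+a = 9 carry 1
  1+7+1 = 9

0x99995365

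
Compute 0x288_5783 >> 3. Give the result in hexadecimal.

3 bits is not a whole number of base-16 digits; in binary: 10100010000101011110000011 >> 3 = 10100010000101011110000.

0x510AF0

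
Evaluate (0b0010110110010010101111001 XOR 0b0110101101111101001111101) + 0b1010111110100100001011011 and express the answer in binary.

First 0b0010110110010010101111001 XOR 0b0110101101111101001111101 = 0b0100011011101111100000100.
Add column by column in base 2, right to left:
  0+1 = 1
  0+1 = 1
  1+0 = 1
  0+1 = 1
  0+1 = 1
  0+0 = 0
  0+1 = 1
  0+0 = 0
  1+0 = 1
  1+0 = 1
  1+0 = 1
  1+1 = 0 carry 1
  1+0+1 = 0 carry 1
  0+0+1 = 1
  1+1 = 0 carry 1
  1+0+1 = 0 carry 1
  1+1+1 = 1 carry 1
  0+1+1 = 0 carry 1
  1+1+1 = 1 carry 1
  1+1+1 = 1 carry 1
  0+1+1 = 0 carry 1
  0+0+1 = 1
  0+1 = 1
  1+0 = 1
  0+1 = 1

0b1111011010010011101011111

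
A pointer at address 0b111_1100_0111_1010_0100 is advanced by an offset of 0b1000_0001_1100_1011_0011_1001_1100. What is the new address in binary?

0b1000001001000111101101000000

Add column by column in base 2, right to left:
  0+0 = 0
  0+0 = 0
  1+1 = 0 carry 1
  0+1+1 = 0 carry 1
  0+1+1 = 0 carry 1
  1+0+1 = 0 carry 1
  0+0+1 = 1
  1+1 = 0 carry 1
  1+1+1 = 1 carry 1
  1+1+1 = 1 carry 1
  1+0+1 = 0 carry 1
  0+0+1 = 1
  0+1 = 1
  0+1 = 1
  1+0 = 1
  1+1 = 0 carry 1
  1+0+1 = 0 carry 1
  1+0+1 = 0 carry 1
  1+1+1 = 1 carry 1
  0+1+1 = 0 carry 1
  0+1+1 = 0 carry 1
  0+0+1 = 1
  0+0 = 0
  0+0 = 0
  0+0 = 0
  0+0 = 0
  0+0 = 0
  0+1 = 1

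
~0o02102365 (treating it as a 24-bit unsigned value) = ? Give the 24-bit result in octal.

Each oct digit d becomes 7−d:
  0→7, 2→5, 1→6, 0→7, 2→5, 3→4, 6→1, 5→2

0o75675412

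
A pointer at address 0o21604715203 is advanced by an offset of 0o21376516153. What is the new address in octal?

Add column by column in base 8, right to left:
  3+3 = 6
  0+5 = 5
  2+1 = 3
  5+6 = 3 carry 1
  1+1+1 = 3
  7+5 = 4 carry 1
  4+6+1 = 3 carry 1
  0+7+1 = 0 carry 1
  6+3+1 = 2 carry 1
  1+1+1 = 3
  2+2 = 4

0o43203433356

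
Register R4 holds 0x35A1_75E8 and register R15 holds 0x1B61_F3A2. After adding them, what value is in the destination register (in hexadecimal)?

0x5103698A

Add column by column in base 16, right to left:
  8+2 = A
  E+A = 8 carry 1
  5+3+1 = 9
  7+F = 6 carry 1
  1+1+1 = 3
  A+6 = 0 carry 1
  5+B+1 = 1 carry 1
  3+1+1 = 5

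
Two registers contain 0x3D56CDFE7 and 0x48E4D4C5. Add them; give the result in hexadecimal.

0x41E51B4AC

Add column by column in base 16, right to left:
  7+5 = C
  E+C = A carry 1
  F+4+1 = 4 carry 1
  D+D+1 = B carry 1
  C+4+1 = 1 carry 1
  6+E+1 = 5 carry 1
  5+8+1 = E
  D+4 = 1 carry 1
  3+0+1 = 4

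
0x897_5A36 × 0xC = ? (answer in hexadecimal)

0x67183A88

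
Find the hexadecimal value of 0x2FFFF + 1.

0x30000

The trailing 4 digits are F (max in base 16), so adding 1 cascades: they roll to 0 and the next digit up increments.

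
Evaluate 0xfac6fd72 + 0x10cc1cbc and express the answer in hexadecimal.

Add column by column in base 16, right to left:
  2+c = e
  7+b = 2 carry 1
  d+c+1 = a carry 1
  f+1+1 = 1 carry 1
  6+c+1 = 3 carry 1
  c+c+1 = 9 carry 1
  a+0+1 = b
  f+1 = 0 carry 1
  final carry 1

0x10b931a2e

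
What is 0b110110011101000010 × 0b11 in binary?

Multiply each base-2 digit by 3, carrying:
  0×3 = 0 → write 0
  1×3 = 3 → write 1 carry 1
  0×3+1 = 1 → write 1
  0×3 = 0 → write 0
  0×3 = 0 → write 0
  0×3 = 0 → write 0
  1×3 = 3 → write 1 carry 1
  0×3+1 = 1 → write 1
  1×3 = 3 → write 1 carry 1
  1×3+1 = 4 → write 0 carry 2
  1×3+2 = 5 → write 1 carry 2
  0×3+2 = 2 → write 0 carry 1
  0×3+1 = 1 → write 1
  1×3 = 3 → write 1 carry 1
  1×3+1 = 4 → write 0 carry 2
  0×3+2 = 2 → write 0 carry 1
  1×3+1 = 4 → write 0 carry 2
  1×3+2 = 5 → write 1 carry 2
  remaining carry: 10

0b10100011010111000110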